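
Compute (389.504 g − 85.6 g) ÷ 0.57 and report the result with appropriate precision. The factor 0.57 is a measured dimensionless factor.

389.504 g − 85.6 g = 303.904 g; the difference is limited to 1 decimal place (4 s.f.).
Carrying full precision, 303.904 ÷ 0.57 = 533.164912281… g; 0.57 has 2 s.f., so the result keeps min(4, 2) = 2 s.f.
Rounded to 2 significant figures: 5.3 × 10^2 g.

5.3 × 10^2 g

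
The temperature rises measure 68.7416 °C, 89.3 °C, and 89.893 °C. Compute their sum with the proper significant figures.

247.9 °C

68.7416 °C + 89.3 °C + 89.893 °C = 247.9346 °C.
Addition/subtraction keeps the fewest decimal places: 68.7416 → 4 decimal places, 89.3 → 1 decimal place, 89.893 → 3 decimal places; limit is 1.
Rounded to 1 decimal place: 247.9 °C.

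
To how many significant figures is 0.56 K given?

2

0.56: leading zeros are not significant.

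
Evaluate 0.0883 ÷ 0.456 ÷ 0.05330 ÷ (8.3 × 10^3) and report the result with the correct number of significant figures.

0.0883 ÷ 0.456 ÷ 0.05330 ÷ (8.3 × 10^3) = 0.000437714123007…
Multiplication/division keeps the fewest significant figures: 0.0883 → 3 s.f., 0.456 → 3 s.f., 0.05330 → 4 s.f., 8.3 × 10^3 → 2 s.f.; limit is 2.
Rounded to 2 significant figures: 4.4 × 10^-4.

4.4 × 10^-4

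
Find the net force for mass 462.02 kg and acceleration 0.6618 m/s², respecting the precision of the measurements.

net force = 462.02 kg × 0.6618 m/s² = 305.764836 N.
462.02 has 5 significant figures; 0.6618 has 4.
Division/multiplication keeps the fewest: 4 significant figures.
Rounded: 305.8 N.

305.8 N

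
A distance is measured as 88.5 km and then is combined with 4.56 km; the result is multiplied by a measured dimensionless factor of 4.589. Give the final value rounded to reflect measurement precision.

427 km

88.5 km + 4.56 km = 93.06 km; the sum is limited to 1 decimal place (3 s.f.).
Carrying full precision, 93.06 × 4.589 = 427.05234 km; 4.589 has 4 s.f., so the result keeps min(3, 4) = 3 s.f.
Rounded to 3 significant figures: 427 km.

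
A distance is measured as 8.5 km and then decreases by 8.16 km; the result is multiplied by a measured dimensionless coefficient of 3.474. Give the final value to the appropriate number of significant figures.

8.5 km − 8.16 km = 0.34 km; the difference is limited to 1 decimal place (1 s.f.).
Carrying full precision, 0.34 × 3.474 = 1.18116 km; 3.474 has 4 s.f., so the result keeps min(1, 4) = 1 s.f.
Rounded to 1 significant figure: 1 km.

1 km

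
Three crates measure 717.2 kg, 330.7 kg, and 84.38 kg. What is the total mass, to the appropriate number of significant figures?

717.2 kg + 330.7 kg + 84.38 kg = 1132.28 kg.
Addition/subtraction keeps the fewest decimal places: 717.2 → 1 decimal place, 330.7 → 1 decimal place, 84.38 → 2 decimal places; limit is 1.
Rounded to 1 decimal place: 1132.3 kg.

1132.3 kg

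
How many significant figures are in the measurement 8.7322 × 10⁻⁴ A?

5

8.7322 × 10⁻⁴: in scientific notation every digit of the coefficient is significant.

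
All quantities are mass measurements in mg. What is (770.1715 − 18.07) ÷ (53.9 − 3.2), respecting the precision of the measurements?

770.1715 − 18.07 = 752.1015, limited to 2 d.p. → 5 s.f.; 53.9 − 3.2 = 50.7, limited to 1 d.p. → 3 s.f.
Carrying full precision, 752.1015 ÷ 50.7 = 14.8343491124…; keep min(5, 3) = 3 s.f.
Rounded to 3 significant figures: 14.8.

14.8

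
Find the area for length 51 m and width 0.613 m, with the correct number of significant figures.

area = 51 m × 0.613 m = 31.263 m².
51 has 2 significant figures; 0.613 has 3.
Division/multiplication keeps the fewest: 2 significant figures.
Rounded: 31 m².

31 m²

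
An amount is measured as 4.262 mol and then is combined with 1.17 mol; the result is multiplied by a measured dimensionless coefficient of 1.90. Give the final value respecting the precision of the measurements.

4.262 mol + 1.17 mol = 5.432 mol; the sum is limited to 2 decimal places (3 s.f.).
Carrying full precision, 5.432 × 1.90 = 10.3208 mol; 1.90 has 3 s.f., so the result keeps min(3, 3) = 3 s.f.
Rounded to 3 significant figures: 10.3 mol.

10.3 mol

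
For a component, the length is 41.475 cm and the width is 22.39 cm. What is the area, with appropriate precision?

area = 41.475 cm × 22.39 cm = 928.62525 cm².
41.475 has 5 significant figures; 22.39 has 4.
Division/multiplication keeps the fewest: 4 significant figures.
Rounded: 928.6 cm².

928.6 cm²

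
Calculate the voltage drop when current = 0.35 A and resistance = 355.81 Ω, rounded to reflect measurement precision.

voltage drop = 0.35 A × 355.81 Ω = 124.5335 V.
0.35 has 2 significant figures; 355.81 has 5.
Division/multiplication keeps the fewest: 2 significant figures.
Rounded: 1.2 × 10² V.

1.2 × 10² V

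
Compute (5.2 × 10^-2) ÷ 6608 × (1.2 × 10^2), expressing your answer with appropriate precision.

9.4 × 10^-4

(5.2 × 10^-2) ÷ 6608 × (1.2 × 10^2) = 0.000944309927361…
Multiplication/division keeps the fewest significant figures: 5.2 × 10^-2 → 2 s.f., 6608 → 4 s.f., 1.2 × 10^2 → 2 s.f.; limit is 2.
Rounded to 2 significant figures: 9.4 × 10^-4.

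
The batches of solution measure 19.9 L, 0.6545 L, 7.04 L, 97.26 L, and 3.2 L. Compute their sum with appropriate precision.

128.1 L

19.9 L + 0.6545 L + 7.04 L + 97.26 L + 3.2 L = 128.0545 L.
Addition/subtraction keeps the fewest decimal places: 19.9 → 1 decimal place, 0.6545 → 4 decimal places, 7.04 → 2 decimal places, 97.26 → 2 decimal places, 3.2 → 1 decimal place; limit is 1.
Rounded to 1 decimal place: 128.1 L.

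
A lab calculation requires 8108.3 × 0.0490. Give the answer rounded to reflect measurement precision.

8108.3 × 0.0490 = 397.3067
Multiplication/division keeps the fewest significant figures: 8108.3 → 5 s.f., 0.0490 → 3 s.f.; limit is 3.
Rounded to 3 significant figures: 397.

397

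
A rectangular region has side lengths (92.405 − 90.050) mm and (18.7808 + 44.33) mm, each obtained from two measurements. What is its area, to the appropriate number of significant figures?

92.405 − 90.050 = 2.355, limited to 3 d.p. → 4 s.f.; 18.7808 + 44.33 = 63.1108, limited to 2 d.p. → 4 s.f.
Carrying full precision, 2.355 × 63.1108 = 148.625934; keep min(4, 4) = 4 s.f.
Rounded to 4 significant figures: 148.6 mm².

148.6 mm²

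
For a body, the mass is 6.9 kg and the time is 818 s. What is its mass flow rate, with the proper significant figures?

mass flow rate = 6.9 kg ÷ 818 s = 0.00843520782396… kg/s.
6.9 has 2 significant figures; 818 has 3.
Division/multiplication keeps the fewest: 2 significant figures.
Rounded: 0.0084 kg/s.

0.0084 kg/s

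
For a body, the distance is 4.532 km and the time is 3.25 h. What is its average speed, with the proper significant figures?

1.39 km/h

average speed = 4.532 km ÷ 3.25 h = 1.39446153846… km/h.
4.532 has 4 significant figures; 3.25 has 3.
Division/multiplication keeps the fewest: 3 significant figures.
Rounded: 1.39 km/h.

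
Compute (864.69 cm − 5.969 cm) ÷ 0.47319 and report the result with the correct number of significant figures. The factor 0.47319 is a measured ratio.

1814.7 cm

864.69 cm − 5.969 cm = 858.721 cm; the difference is limited to 2 decimal places (5 s.f.).
Carrying full precision, 858.721 ÷ 0.47319 = 1814.74883239… cm; 0.47319 has 5 s.f., so the result keeps min(5, 5) = 5 s.f.
Rounded to 5 significant figures: 1814.7 cm.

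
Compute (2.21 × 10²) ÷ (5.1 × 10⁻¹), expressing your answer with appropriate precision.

(2.21 × 10²) ÷ (5.1 × 10⁻¹) = 433.333333333…
Multiplication/division keeps the fewest significant figures: 2.21 × 10² → 3 s.f., 5.1 × 10⁻¹ → 2 s.f.; limit is 2.
Rounded to 2 significant figures: 4.3 × 10².

4.3 × 10²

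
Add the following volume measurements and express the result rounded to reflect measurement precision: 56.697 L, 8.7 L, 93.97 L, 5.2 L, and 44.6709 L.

56.697 L + 8.7 L + 93.97 L + 5.2 L + 44.6709 L = 209.2379 L.
Addition/subtraction keeps the fewest decimal places: 56.697 → 3 decimal places, 8.7 → 1 decimal place, 93.97 → 2 decimal places, 5.2 → 1 decimal place, 44.6709 → 4 decimal places; limit is 1.
Rounded to 1 decimal place: 2.092 × 10² L.

2.092 × 10² L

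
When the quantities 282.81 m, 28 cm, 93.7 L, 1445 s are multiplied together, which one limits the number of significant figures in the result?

282.81 m → 5 s.f.; 28 cm → 2 s.f.; 93.7 L → 3 s.f.; 1445 s → 4 s.f.
The fewest is 2 significant figures, from 28 cm.

28 cm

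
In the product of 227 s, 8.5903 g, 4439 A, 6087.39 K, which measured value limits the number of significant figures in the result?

227 s → 3 s.f.; 8.5903 g → 5 s.f.; 4439 A → 4 s.f.; 6087.39 K → 6 s.f.
The fewest is 3 significant figures, from 227 s.

227 s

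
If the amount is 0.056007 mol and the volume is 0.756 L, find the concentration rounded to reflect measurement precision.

0.0741 mol/L

concentration = 0.056007 mol ÷ 0.756 L = 0.0740833333333… mol/L.
0.056007 has 5 significant figures; 0.756 has 3.
Division/multiplication keeps the fewest: 3 significant figures.
Rounded: 0.0741 mol/L.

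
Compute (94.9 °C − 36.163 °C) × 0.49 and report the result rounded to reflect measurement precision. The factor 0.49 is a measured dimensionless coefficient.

94.9 °C − 36.163 °C = 58.737 °C; the difference is limited to 1 decimal place (3 s.f.).
Carrying full precision, 58.737 × 0.49 = 28.78113 °C; 0.49 has 2 s.f., so the result keeps min(3, 2) = 2 s.f.
Rounded to 2 significant figures: 29 °C.

29 °C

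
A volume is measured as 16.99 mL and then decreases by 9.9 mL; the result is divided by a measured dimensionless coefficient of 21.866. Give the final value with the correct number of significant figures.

0.32 mL

16.99 mL − 9.9 mL = 7.09 mL; the difference is limited to 1 decimal place (2 s.f.).
Carrying full precision, 7.09 ÷ 21.866 = 0.324247690478… mL; 21.866 has 5 s.f., so the result keeps min(2, 5) = 2 s.f.
Rounded to 2 significant figures: 0.32 mL.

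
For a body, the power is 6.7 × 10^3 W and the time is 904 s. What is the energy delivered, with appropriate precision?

6.1 × 10^6 J

energy delivered = 6.7 × 10^3 W × 904 s = 6056800 J.
6.7 × 10^3 has 2 significant figures; 904 has 3.
Division/multiplication keeps the fewest: 2 significant figures.
Rounded: 6.1 × 10^6 J.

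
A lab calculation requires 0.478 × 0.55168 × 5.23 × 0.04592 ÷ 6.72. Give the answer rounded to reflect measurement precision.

0.478 × 0.55168 × 5.23 × 0.04592 ÷ 6.72 = 0.00942430714453…
Multiplication/division keeps the fewest significant figures: 0.478 → 3 s.f., 0.55168 → 5 s.f., 5.23 → 3 s.f., 0.04592 → 4 s.f., 6.72 → 3 s.f.; limit is 3.
Rounded to 3 significant figures: 9.42 × 10⁻³.

9.42 × 10⁻³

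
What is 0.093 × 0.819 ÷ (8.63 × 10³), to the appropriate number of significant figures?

8.8 × 10⁻⁶

0.093 × 0.819 ÷ (8.63 × 10³) = 0.0000088258400927…
Multiplication/division keeps the fewest significant figures: 0.093 → 2 s.f., 0.819 → 3 s.f., 8.63 × 10³ → 3 s.f.; limit is 2.
Rounded to 2 significant figures: 8.8 × 10⁻⁶.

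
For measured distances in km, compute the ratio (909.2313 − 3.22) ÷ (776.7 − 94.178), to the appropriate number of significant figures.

1.327

909.2313 − 3.22 = 906.0113, limited to 2 d.p. → 5 s.f.; 776.7 − 94.178 = 682.522, limited to 1 d.p. → 4 s.f.
Carrying full precision, 906.0113 ÷ 682.522 = 1.32744629477…; keep min(5, 4) = 4 s.f.
Rounded to 4 significant figures: 1.327.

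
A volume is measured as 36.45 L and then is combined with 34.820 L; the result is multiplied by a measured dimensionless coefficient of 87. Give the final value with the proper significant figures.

6.2 × 10³ L

36.45 L + 34.820 L = 71.270 L; the sum is limited to 2 decimal places (4 s.f.).
Carrying full precision, 71.270 × 87 = 6200.49 L; 87 has 2 s.f., so the result keeps min(4, 2) = 2 s.f.
Rounded to 2 significant figures: 6.2 × 10³ L.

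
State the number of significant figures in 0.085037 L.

5

0.085037: leading zeros are not significant; zeros between nonzero digits are significant.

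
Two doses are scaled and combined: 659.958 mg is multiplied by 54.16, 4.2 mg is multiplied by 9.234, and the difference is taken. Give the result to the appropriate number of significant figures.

659.958 × 54.16 = 35743.32528 → 3.574 × 10⁴ mg (4 s.f., last digit at the 10^1 place).
4.2 × 9.234 = 38.7828 → 39 mg (2 s.f., last digit at the 10^0 place).
Difference: 35704.54248 mg; keep the coarser place, 10^1.
Result: 3.570 × 10⁴ mg.

3.570 × 10⁴ mg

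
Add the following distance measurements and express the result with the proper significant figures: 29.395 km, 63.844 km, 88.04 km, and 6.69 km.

29.395 km + 63.844 km + 88.04 km + 6.69 km = 187.969 km.
Addition/subtraction keeps the fewest decimal places: 29.395 → 3 decimal places, 63.844 → 3 decimal places, 88.04 → 2 decimal places, 6.69 → 2 decimal places; limit is 2.
Rounded to 2 decimal places: 1.8797 × 10² km.

1.8797 × 10² km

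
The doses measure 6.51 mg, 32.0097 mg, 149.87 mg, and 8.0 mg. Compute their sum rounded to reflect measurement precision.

196.4 mg

6.51 mg + 32.0097 mg + 149.87 mg + 8.0 mg = 196.3897 mg.
Addition/subtraction keeps the fewest decimal places: 6.51 → 2 decimal places, 32.0097 → 4 decimal places, 149.87 → 2 decimal places, 8.0 → 1 decimal place; limit is 1.
Rounded to 1 decimal place: 196.4 mg.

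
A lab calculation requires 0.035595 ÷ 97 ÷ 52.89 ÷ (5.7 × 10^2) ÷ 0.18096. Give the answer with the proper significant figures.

0.035595 ÷ 97 ÷ 52.89 ÷ (5.7 × 10^2) ÷ 0.18096 = 6.72645518005 × 10^-8…
Multiplication/division keeps the fewest significant figures: 0.035595 → 5 s.f., 97 → 2 s.f., 52.89 → 4 s.f., 5.7 × 10^2 → 2 s.f., 0.18096 → 5 s.f.; limit is 2.
Rounded to 2 significant figures: 6.7 × 10^-8.

6.7 × 10^-8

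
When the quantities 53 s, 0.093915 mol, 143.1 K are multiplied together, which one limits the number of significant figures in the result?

53 s

53 s → 2 s.f.; 0.093915 mol → 5 s.f.; 143.1 K → 4 s.f.
The fewest is 2 significant figures, from 53 s.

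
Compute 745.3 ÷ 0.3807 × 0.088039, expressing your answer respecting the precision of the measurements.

745.3 ÷ 0.3807 × 0.088039 = 172.354785133…
Multiplication/division keeps the fewest significant figures: 745.3 → 4 s.f., 0.3807 → 4 s.f., 0.088039 → 5 s.f.; limit is 4.
Rounded to 4 significant figures: 172.4.

172.4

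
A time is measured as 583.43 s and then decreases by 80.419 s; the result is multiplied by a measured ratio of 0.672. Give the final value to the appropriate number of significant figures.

338 s

583.43 s − 80.419 s = 503.011 s; the difference is limited to 2 decimal places (5 s.f.).
Carrying full precision, 503.011 × 0.672 = 338.023392 s; 0.672 has 3 s.f., so the result keeps min(5, 3) = 3 s.f.
Rounded to 3 significant figures: 338 s.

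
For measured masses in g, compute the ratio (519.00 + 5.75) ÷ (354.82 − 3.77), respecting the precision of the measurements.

1.4948

519.00 + 5.75 = 524.75, limited to 2 d.p. → 5 s.f.; 354.82 − 3.77 = 351.05, limited to 2 d.p. → 5 s.f.
Carrying full precision, 524.75 ÷ 351.05 = 1.49480131035…; keep min(5, 5) = 5 s.f.
Rounded to 5 significant figures: 1.4948.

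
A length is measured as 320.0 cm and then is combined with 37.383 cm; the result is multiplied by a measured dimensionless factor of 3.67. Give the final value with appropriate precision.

320.0 cm + 37.383 cm = 357.383 cm; the sum is limited to 1 decimal place (4 s.f.).
Carrying full precision, 357.383 × 3.67 = 1311.59561 cm; 3.67 has 3 s.f., so the result keeps min(4, 3) = 3 s.f.
Rounded to 3 significant figures: 1.31 × 10³ cm.

1.31 × 10³ cm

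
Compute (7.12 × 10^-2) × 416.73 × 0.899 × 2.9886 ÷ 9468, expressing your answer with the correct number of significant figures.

0.00842

(7.12 × 10^-2) × 416.73 × 0.899 × 2.9886 ÷ 9468 = 0.00841984301412…
Multiplication/division keeps the fewest significant figures: 7.12 × 10^-2 → 3 s.f., 416.73 → 5 s.f., 0.899 → 3 s.f., 2.9886 → 5 s.f., 9468 → 4 s.f.; limit is 3.
Rounded to 3 significant figures: 0.00842.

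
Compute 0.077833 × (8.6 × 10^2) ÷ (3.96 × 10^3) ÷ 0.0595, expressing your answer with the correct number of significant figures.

2.8 × 10^-1

0.077833 × (8.6 × 10^2) ÷ (3.96 × 10^3) ÷ 0.0595 = 0.284086155674…
Multiplication/division keeps the fewest significant figures: 0.077833 → 5 s.f., 8.6 × 10^2 → 2 s.f., 3.96 × 10^3 → 3 s.f., 0.0595 → 3 s.f.; limit is 2.
Rounded to 2 significant figures: 2.8 × 10^-1.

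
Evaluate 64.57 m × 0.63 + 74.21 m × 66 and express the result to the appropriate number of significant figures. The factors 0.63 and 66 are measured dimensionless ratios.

64.57 × 0.63 = 40.6791 → 41 m (2 s.f., last digit at the 10^0 place).
74.21 × 66 = 4897.86 → 4.9 × 10^3 m (2 s.f., last digit at the 10^2 place).
Sum: 4938.5391 m; keep the coarser place, 10^2.
Result: 4.9 × 10^3 m.

4.9 × 10^3 m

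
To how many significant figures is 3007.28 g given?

6

3007.28: zeros between nonzero digits are significant.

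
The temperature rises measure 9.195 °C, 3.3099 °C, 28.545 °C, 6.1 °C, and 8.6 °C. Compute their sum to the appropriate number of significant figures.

55.7 °C

9.195 °C + 3.3099 °C + 28.545 °C + 6.1 °C + 8.6 °C = 55.7499 °C.
Addition/subtraction keeps the fewest decimal places: 9.195 → 3 decimal places, 3.3099 → 4 decimal places, 28.545 → 3 decimal places, 6.1 → 1 decimal place, 8.6 → 1 decimal place; limit is 1.
Rounded to 1 decimal place: 55.7 °C.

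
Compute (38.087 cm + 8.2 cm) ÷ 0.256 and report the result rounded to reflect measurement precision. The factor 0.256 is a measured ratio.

38.087 cm + 8.2 cm = 46.287 cm; the sum is limited to 1 decimal place (3 s.f.).
Carrying full precision, 46.287 ÷ 0.256 = 180.80859375 cm; 0.256 has 3 s.f., so the result keeps min(3, 3) = 3 s.f.
Rounded to 3 significant figures: 181 cm.

181 cm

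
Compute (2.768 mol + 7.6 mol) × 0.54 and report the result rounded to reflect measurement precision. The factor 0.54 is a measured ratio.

5.6 mol

2.768 mol + 7.6 mol = 10.368 mol; the sum is limited to 1 decimal place (3 s.f.).
Carrying full precision, 10.368 × 0.54 = 5.59872 mol; 0.54 has 2 s.f., so the result keeps min(3, 2) = 2 s.f.
Rounded to 2 significant figures: 5.6 mol.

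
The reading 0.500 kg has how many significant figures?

0.500: leading zeros are not significant; trailing zeros after a decimal point are significant.

3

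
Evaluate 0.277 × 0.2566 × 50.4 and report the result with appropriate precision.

0.277 × 0.2566 × 50.4 = 3.58234128
Multiplication/division keeps the fewest significant figures: 0.277 → 3 s.f., 0.2566 → 4 s.f., 50.4 → 3 s.f.; limit is 3.
Rounded to 3 significant figures: 3.58.

3.58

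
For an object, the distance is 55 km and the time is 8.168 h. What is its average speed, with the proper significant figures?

average speed = 55 km ÷ 8.168 h = 6.73359451518… km/h.
55 has 2 significant figures; 8.168 has 4.
Division/multiplication keeps the fewest: 2 significant figures.
Rounded: 6.7 km/h.

6.7 km/h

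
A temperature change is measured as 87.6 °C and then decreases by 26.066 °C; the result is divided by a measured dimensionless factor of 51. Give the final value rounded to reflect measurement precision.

87.6 °C − 26.066 °C = 61.534 °C; the difference is limited to 1 decimal place (3 s.f.).
Carrying full precision, 61.534 ÷ 51 = 1.20654901961… °C; 51 has 2 s.f., so the result keeps min(3, 2) = 2 s.f.
Rounded to 2 significant figures: 1.2 °C.

1.2 °C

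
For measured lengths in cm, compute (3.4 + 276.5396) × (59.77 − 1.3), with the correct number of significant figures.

1.64 × 10^4 cm²

3.4 + 276.5396 = 279.9396, limited to 1 d.p. → 4 s.f.; 59.77 − 1.3 = 58.47, limited to 1 d.p. → 3 s.f.
Carrying full precision, 279.9396 × 58.47 = 16368.068412; keep min(4, 3) = 3 s.f.
Rounded to 3 significant figures: 1.64 × 10^4 cm².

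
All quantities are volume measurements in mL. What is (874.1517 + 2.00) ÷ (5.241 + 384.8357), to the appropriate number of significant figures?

2.2461

874.1517 + 2.00 = 876.1517, limited to 2 d.p. → 5 s.f.; 5.241 + 384.8357 = 390.0767, limited to 3 d.p. → 6 s.f.
Carrying full precision, 876.1517 ÷ 390.0767 = 2.2461010873…; keep min(5, 6) = 5 s.f.
Rounded to 5 significant figures: 2.2461.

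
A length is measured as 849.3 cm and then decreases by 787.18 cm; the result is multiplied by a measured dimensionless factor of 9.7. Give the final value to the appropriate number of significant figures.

6.0 × 10^2 cm

849.3 cm − 787.18 cm = 62.12 cm; the difference is limited to 1 decimal place (3 s.f.).
Carrying full precision, 62.12 × 9.7 = 602.564 cm; 9.7 has 2 s.f., so the result keeps min(3, 2) = 2 s.f.
Rounded to 2 significant figures: 6.0 × 10^2 cm.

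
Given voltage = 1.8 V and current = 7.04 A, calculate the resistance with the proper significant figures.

resistance = 1.8 V ÷ 7.04 A = 0.255681818182… Ω.
1.8 has 2 significant figures; 7.04 has 3.
Division/multiplication keeps the fewest: 2 significant figures.
Rounded: 0.26 Ω.

0.26 Ω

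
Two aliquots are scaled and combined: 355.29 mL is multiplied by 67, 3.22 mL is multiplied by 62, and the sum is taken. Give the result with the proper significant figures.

355.29 × 67 = 23804.43 → 2.4 × 10⁴ mL (2 s.f., last digit at the 10^3 place).
3.22 × 62 = 199.64 → 2.0 × 10² mL (2 s.f., last digit at the 10^1 place).
Sum: 24004.07 mL; keep the coarser place, 10^3.
Result: 2.4 × 10⁴ mL.

2.4 × 10⁴ mL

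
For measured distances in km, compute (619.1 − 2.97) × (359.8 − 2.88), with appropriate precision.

619.1 − 2.97 = 616.13, limited to 1 d.p. → 4 s.f.; 359.8 − 2.88 = 356.92, limited to 1 d.p. → 4 s.f.
Carrying full precision, 616.13 × 356.92 = 219909.1196; keep min(4, 4) = 4 s.f.
Rounded to 4 significant figures: 2.199 × 10⁵ km².

2.199 × 10⁵ km²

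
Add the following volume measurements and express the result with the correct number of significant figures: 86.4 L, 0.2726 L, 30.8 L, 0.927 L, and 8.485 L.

126.9 L

86.4 L + 0.2726 L + 30.8 L + 0.927 L + 8.485 L = 126.8846 L.
Addition/subtraction keeps the fewest decimal places: 86.4 → 1 decimal place, 0.2726 → 4 decimal places, 30.8 → 1 decimal place, 0.927 → 3 decimal places, 8.485 → 3 decimal places; limit is 1.
Rounded to 1 decimal place: 126.9 L.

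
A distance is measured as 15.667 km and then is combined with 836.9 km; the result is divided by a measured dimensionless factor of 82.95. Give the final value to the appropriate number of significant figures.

10.28 km

15.667 km + 836.9 km = 852.567 km; the sum is limited to 1 decimal place (4 s.f.).
Carrying full precision, 852.567 ÷ 82.95 = 10.2780831826… km; 82.95 has 4 s.f., so the result keeps min(4, 4) = 4 s.f.
Rounded to 4 significant figures: 10.28 km.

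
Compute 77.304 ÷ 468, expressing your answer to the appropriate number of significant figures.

0.165

77.304 ÷ 468 = 0.165179487179…
Multiplication/division keeps the fewest significant figures: 77.304 → 5 s.f., 468 → 3 s.f.; limit is 3.
Rounded to 3 significant figures: 0.165.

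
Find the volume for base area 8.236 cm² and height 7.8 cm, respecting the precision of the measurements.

64 cm³

volume = 8.236 cm² × 7.8 cm = 64.2408 cm³.
8.236 has 4 significant figures; 7.8 has 2.
Division/multiplication keeps the fewest: 2 significant figures.
Rounded: 64 cm³.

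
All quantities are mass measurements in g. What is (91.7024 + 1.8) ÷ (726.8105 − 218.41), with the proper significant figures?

91.7024 + 1.8 = 93.5024, limited to 1 d.p. → 3 s.f.; 726.8105 − 218.41 = 508.4005, limited to 2 d.p. → 5 s.f.
Carrying full precision, 93.5024 ÷ 508.4005 = 0.183914846661…; keep min(3, 5) = 3 s.f.
Rounded to 3 significant figures: 0.184.

0.184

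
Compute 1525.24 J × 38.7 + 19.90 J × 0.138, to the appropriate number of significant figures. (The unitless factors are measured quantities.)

1525.24 × 38.7 = 59026.788 → 5.90 × 10^4 J (3 s.f., last digit at the 10^2 place).
19.90 × 0.138 = 2.7462 → 2.75 J (3 s.f., last digit at the 10^-2 place).
Sum: 59029.5342 J; keep the coarser place, 10^2.
Result: 5.90 × 10^4 J.

5.90 × 10^4 J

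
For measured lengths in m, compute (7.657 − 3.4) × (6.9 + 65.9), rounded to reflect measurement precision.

7.657 − 3.4 = 4.257, limited to 1 d.p. → 2 s.f.; 6.9 + 65.9 = 72.8, limited to 1 d.p. → 3 s.f.
Carrying full precision, 4.257 × 72.8 = 309.9096; keep min(2, 3) = 2 s.f.
Rounded to 2 significant figures: 3.1 × 10² m².

3.1 × 10² m²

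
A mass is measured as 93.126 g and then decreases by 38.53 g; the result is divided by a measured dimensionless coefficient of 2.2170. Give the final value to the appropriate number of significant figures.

24.63 g

93.126 g − 38.53 g = 54.596 g; the difference is limited to 2 decimal places (4 s.f.).
Carrying full precision, 54.596 ÷ 2.2170 = 24.6260712675… g; 2.2170 has 5 s.f., so the result keeps min(4, 5) = 4 s.f.
Rounded to 4 significant figures: 24.63 g.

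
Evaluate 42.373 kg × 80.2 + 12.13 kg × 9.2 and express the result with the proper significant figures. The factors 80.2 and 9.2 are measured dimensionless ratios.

3.51 × 10³ kg

42.373 × 80.2 = 3398.3146 → 3.40 × 10³ kg (3 s.f., last digit at the 10^1 place).
12.13 × 9.2 = 111.596 → 1.1 × 10² kg (2 s.f., last digit at the 10^1 place).
Sum: 3509.9106 kg; keep the coarser place, 10^1.
Result: 3.51 × 10³ kg.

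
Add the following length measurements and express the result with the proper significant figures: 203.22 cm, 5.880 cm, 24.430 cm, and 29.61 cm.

263.14 cm

203.22 cm + 5.880 cm + 24.430 cm + 29.61 cm = 263.140 cm.
Addition/subtraction keeps the fewest decimal places: 203.22 → 2 decimal places, 5.880 → 3 decimal places, 24.430 → 3 decimal places, 29.61 → 2 decimal places; limit is 2.
Rounded to 2 decimal places: 263.14 cm.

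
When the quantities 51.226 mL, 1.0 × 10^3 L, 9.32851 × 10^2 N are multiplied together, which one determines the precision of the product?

1.0 × 10^3 L

51.226 mL → 5 s.f.; 1.0 × 10^3 L → 2 s.f.; 9.32851 × 10^2 N → 6 s.f.
The fewest is 2 significant figures, from 1.0 × 10^3 L.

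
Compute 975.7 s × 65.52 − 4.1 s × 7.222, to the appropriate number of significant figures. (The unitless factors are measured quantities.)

975.7 × 65.52 = 63927.864 → 6.393 × 10^4 s (4 s.f., last digit at the 10^1 place).
4.1 × 7.222 = 29.6102 → 3.0 × 10^1 s (2 s.f., last digit at the 10^0 place).
Difference: 63898.2538 s; keep the coarser place, 10^1.
Result: 6.390 × 10^4 s.

6.390 × 10^4 s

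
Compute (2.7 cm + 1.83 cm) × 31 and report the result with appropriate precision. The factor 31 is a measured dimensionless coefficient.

2.7 cm + 1.83 cm = 4.53 cm; the sum is limited to 1 decimal place (2 s.f.).
Carrying full precision, 4.53 × 31 = 140.43 cm; 31 has 2 s.f., so the result keeps min(2, 2) = 2 s.f.
Rounded to 2 significant figures: 1.4 × 10² cm.

1.4 × 10² cm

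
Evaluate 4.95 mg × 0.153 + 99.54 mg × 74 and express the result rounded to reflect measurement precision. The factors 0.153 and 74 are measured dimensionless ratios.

7.4 × 10^3 mg

4.95 × 0.153 = 0.75735 → 0.757 mg (3 s.f., last digit at the 10^-3 place).
99.54 × 74 = 7365.96 → 7.4 × 10^3 mg (2 s.f., last digit at the 10^2 place).
Sum: 7366.71735 mg; keep the coarser place, 10^2.
Result: 7.4 × 10^3 mg.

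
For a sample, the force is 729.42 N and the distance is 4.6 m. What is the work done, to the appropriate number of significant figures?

work done = 729.42 N × 4.6 m = 3355.332 J.
729.42 has 5 significant figures; 4.6 has 2.
Division/multiplication keeps the fewest: 2 significant figures.
Rounded: 3.4 × 10³ J.

3.4 × 10³ J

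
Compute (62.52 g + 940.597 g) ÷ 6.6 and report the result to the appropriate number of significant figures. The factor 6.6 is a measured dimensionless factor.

1.5 × 10² g

62.52 g + 940.597 g = 1003.117 g; the sum is limited to 2 decimal places (6 s.f.).
Carrying full precision, 1003.117 ÷ 6.6 = 151.987424242… g; 6.6 has 2 s.f., so the result keeps min(6, 2) = 2 s.f.
Rounded to 2 significant figures: 1.5 × 10² g.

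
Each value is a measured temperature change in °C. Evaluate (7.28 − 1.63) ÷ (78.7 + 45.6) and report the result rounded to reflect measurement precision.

7.28 − 1.63 = 5.65, limited to 2 d.p. → 3 s.f.; 78.7 + 45.6 = 124.3, limited to 1 d.p. → 4 s.f.
Carrying full precision, 5.65 ÷ 124.3 = 0.0454545454545…; keep min(3, 4) = 3 s.f.
Rounded to 3 significant figures: 0.0455.

0.0455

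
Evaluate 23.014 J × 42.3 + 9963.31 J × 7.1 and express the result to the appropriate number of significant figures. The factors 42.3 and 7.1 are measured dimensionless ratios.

23.014 × 42.3 = 973.4922 → 973 J (3 s.f., last digit at the 10^0 place).
9963.31 × 7.1 = 70739.501 → 7.1 × 10⁴ J (2 s.f., last digit at the 10^3 place).
Sum: 71712.9932 J; keep the coarser place, 10^3.
Result: 7.2 × 10⁴ J.

7.2 × 10⁴ J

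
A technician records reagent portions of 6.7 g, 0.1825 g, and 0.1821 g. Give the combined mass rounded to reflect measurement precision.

7.1 g

6.7 g + 0.1825 g + 0.1821 g = 7.0646 g.
Addition/subtraction keeps the fewest decimal places: 6.7 → 1 decimal place, 0.1825 → 4 decimal places, 0.1821 → 4 decimal places; limit is 1.
Rounded to 1 decimal place: 7.1 g.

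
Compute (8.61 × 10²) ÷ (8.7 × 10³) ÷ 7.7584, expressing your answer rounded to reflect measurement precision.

(8.61 × 10²) ÷ (8.7 × 10³) ÷ 7.7584 = 0.0127559183906…
Multiplication/division keeps the fewest significant figures: 8.61 × 10² → 3 s.f., 8.7 × 10³ → 2 s.f., 7.7584 → 5 s.f.; limit is 2.
Rounded to 2 significant figures: 0.013.

0.013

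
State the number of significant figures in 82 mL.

82: every digit is nonzero and significant.

2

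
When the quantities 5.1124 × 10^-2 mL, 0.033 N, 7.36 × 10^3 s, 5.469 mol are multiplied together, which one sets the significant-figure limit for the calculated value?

0.033 N

5.1124 × 10^-2 mL → 5 s.f.; 0.033 N → 2 s.f.; 7.36 × 10^3 s → 3 s.f.; 5.469 mol → 4 s.f.
The fewest is 2 significant figures, from 0.033 N.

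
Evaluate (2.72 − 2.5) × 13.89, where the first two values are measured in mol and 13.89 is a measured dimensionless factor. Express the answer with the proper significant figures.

3 mol

2.72 mol − 2.5 mol = 0.22 mol; the difference is limited to 1 decimal place (1 s.f.).
Carrying full precision, 0.22 × 13.89 = 3.0558 mol; 13.89 has 4 s.f., so the result keeps min(1, 4) = 1 s.f.
Rounded to 1 significant figure: 3 mol.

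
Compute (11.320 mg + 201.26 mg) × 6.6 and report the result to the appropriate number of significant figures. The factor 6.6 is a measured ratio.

11.320 mg + 201.26 mg = 212.580 mg; the sum is limited to 2 decimal places (5 s.f.).
Carrying full precision, 212.580 × 6.6 = 1403.028 mg; 6.6 has 2 s.f., so the result keeps min(5, 2) = 2 s.f.
Rounded to 2 significant figures: 1.4 × 10^3 mg.

1.4 × 10^3 mg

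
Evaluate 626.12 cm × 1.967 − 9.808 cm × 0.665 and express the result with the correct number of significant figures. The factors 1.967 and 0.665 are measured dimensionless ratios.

626.12 × 1.967 = 1231.57804 → 1232 cm (4 s.f., last digit at the 10^0 place).
9.808 × 0.665 = 6.52232 → 6.52 cm (3 s.f., last digit at the 10^-2 place).
Difference: 1225.05572 cm; keep the coarser place, 10^0.
Result: 1225 cm.

1225 cm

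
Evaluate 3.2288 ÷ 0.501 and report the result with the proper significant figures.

6.44

3.2288 ÷ 0.501 = 6.44471057884…
Multiplication/division keeps the fewest significant figures: 3.2288 → 5 s.f., 0.501 → 3 s.f.; limit is 3.
Rounded to 3 significant figures: 6.44.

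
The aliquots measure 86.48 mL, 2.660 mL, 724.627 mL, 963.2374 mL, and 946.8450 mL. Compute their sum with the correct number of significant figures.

86.48 mL + 2.660 mL + 724.627 mL + 963.2374 mL + 946.8450 mL = 2723.8494 mL.
Addition/subtraction keeps the fewest decimal places: 86.48 → 2 decimal places, 2.660 → 3 decimal places, 724.627 → 3 decimal places, 963.2374 → 4 decimal places, 946.8450 → 4 decimal places; limit is 2.
Rounded to 2 decimal places: 2723.85 mL.

2723.85 mL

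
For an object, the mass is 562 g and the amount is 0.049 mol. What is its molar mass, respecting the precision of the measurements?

molar mass = 562 g ÷ 0.049 mol = 11469.3877551… g/mol.
562 has 3 significant figures; 0.049 has 2.
Division/multiplication keeps the fewest: 2 significant figures.
Rounded: 1.1 × 10⁴ g/mol.

1.1 × 10⁴ g/mol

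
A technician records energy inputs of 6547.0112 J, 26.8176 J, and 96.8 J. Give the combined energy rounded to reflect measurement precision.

6547.0112 J + 26.8176 J + 96.8 J = 6670.6288 J.
Addition/subtraction keeps the fewest decimal places: 6547.0112 → 4 decimal places, 26.8176 → 4 decimal places, 96.8 → 1 decimal place; limit is 1.
Rounded to 1 decimal place: 6670.6 J.

6670.6 J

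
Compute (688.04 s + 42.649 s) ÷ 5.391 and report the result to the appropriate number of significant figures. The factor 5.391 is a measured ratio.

688.04 s + 42.649 s = 730.689 s; the sum is limited to 2 decimal places (5 s.f.).
Carrying full precision, 730.689 ÷ 5.391 = 135.53867557… s; 5.391 has 4 s.f., so the result keeps min(5, 4) = 4 s.f.
Rounded to 4 significant figures: 135.5 s.

135.5 s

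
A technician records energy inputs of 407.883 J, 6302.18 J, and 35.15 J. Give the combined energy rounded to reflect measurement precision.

6745.21 J

407.883 J + 6302.18 J + 35.15 J = 6745.213 J.
Addition/subtraction keeps the fewest decimal places: 407.883 → 3 decimal places, 6302.18 → 2 decimal places, 35.15 → 2 decimal places; limit is 2.
Rounded to 2 decimal places: 6745.21 J.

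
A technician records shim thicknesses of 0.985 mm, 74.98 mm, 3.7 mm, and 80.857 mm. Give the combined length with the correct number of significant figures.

160.5 mm

0.985 mm + 74.98 mm + 3.7 mm + 80.857 mm = 160.522 mm.
Addition/subtraction keeps the fewest decimal places: 0.985 → 3 decimal places, 74.98 → 2 decimal places, 3.7 → 1 decimal place, 80.857 → 3 decimal places; limit is 1.
Rounded to 1 decimal place: 160.5 mm.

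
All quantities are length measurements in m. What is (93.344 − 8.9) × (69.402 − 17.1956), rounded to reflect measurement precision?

4.41 × 10³ m²

93.344 − 8.9 = 84.444, limited to 1 d.p. → 3 s.f.; 69.402 − 17.1956 = 52.2064, limited to 3 d.p. → 5 s.f.
Carrying full precision, 84.444 × 52.2064 = 4408.5172416; keep min(3, 5) = 3 s.f.
Rounded to 3 significant figures: 4.41 × 10³ m².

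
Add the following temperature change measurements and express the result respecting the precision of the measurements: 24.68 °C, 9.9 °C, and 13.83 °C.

24.68 °C + 9.9 °C + 13.83 °C = 48.41 °C.
Addition/subtraction keeps the fewest decimal places: 24.68 → 2 decimal places, 9.9 → 1 decimal place, 13.83 → 2 decimal places; limit is 1.
Rounded to 1 decimal place: 48.4 °C.

48.4 °C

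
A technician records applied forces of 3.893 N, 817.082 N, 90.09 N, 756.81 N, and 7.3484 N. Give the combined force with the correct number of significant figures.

3.893 N + 817.082 N + 90.09 N + 756.81 N + 7.3484 N = 1675.2234 N.
Addition/subtraction keeps the fewest decimal places: 3.893 → 3 decimal places, 817.082 → 3 decimal places, 90.09 → 2 decimal places, 756.81 → 2 decimal places, 7.3484 → 4 decimal places; limit is 2.
Rounded to 2 decimal places: 1675.22 N.

1675.22 N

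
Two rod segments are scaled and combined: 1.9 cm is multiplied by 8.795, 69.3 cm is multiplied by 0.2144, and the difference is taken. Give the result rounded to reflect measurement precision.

2 cm

1.9 × 8.795 = 16.7105 → 17 cm (2 s.f., last digit at the 10^0 place).
69.3 × 0.2144 = 14.85792 → 14.9 cm (3 s.f., last digit at the 10^-1 place).
Difference: 1.85258 cm; keep the coarser place, 10^0.
Result: 2 cm.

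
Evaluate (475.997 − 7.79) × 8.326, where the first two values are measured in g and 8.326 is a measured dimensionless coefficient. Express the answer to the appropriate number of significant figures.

475.997 g − 7.79 g = 468.207 g; the difference is limited to 2 decimal places (5 s.f.).
Carrying full precision, 468.207 × 8.326 = 3898.291482 g; 8.326 has 4 s.f., so the result keeps min(5, 4) = 4 s.f.
Rounded to 4 significant figures: 3898 g.

3898 g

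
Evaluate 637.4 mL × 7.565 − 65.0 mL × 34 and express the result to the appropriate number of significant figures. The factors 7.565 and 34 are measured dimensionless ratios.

2.6 × 10^3 mL

637.4 × 7.565 = 4821.931 → 4822 mL (4 s.f., last digit at the 10^0 place).
65.0 × 34 = 2210 → 2.2 × 10^3 mL (2 s.f., last digit at the 10^2 place).
Difference: 2611.931 mL; keep the coarser place, 10^2.
Result: 2.6 × 10^3 mL.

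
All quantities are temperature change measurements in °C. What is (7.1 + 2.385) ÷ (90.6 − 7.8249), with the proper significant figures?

0.11

7.1 + 2.385 = 9.485, limited to 1 d.p. → 2 s.f.; 90.6 − 7.8249 = 82.7751, limited to 1 d.p. → 3 s.f.
Carrying full precision, 9.485 ÷ 82.7751 = 0.114587599411…; keep min(2, 3) = 2 s.f.
Rounded to 2 significant figures: 0.11.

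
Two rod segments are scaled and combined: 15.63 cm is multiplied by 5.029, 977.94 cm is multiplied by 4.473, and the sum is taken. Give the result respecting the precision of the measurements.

15.63 × 5.029 = 78.60327 → 78.60 cm (4 s.f., last digit at the 10^-2 place).
977.94 × 4.473 = 4374.32562 → 4374 cm (4 s.f., last digit at the 10^0 place).
Sum: 4452.92889 cm; keep the coarser place, 10^0.
Result: 4453 cm.

4453 cm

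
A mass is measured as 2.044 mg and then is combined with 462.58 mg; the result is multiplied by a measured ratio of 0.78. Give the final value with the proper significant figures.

3.6 × 10² mg

2.044 mg + 462.58 mg = 464.624 mg; the sum is limited to 2 decimal places (5 s.f.).
Carrying full precision, 464.624 × 0.78 = 362.40672 mg; 0.78 has 2 s.f., so the result keeps min(5, 2) = 2 s.f.
Rounded to 2 significant figures: 3.6 × 10² mg.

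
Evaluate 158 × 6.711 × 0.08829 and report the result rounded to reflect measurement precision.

158 × 6.711 × 0.08829 = 93.61724202
Multiplication/division keeps the fewest significant figures: 158 → 3 s.f., 6.711 → 4 s.f., 0.08829 → 4 s.f.; limit is 3.
Rounded to 3 significant figures: 93.6.

93.6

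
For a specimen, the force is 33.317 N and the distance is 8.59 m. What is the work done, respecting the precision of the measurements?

286 J

work done = 33.317 N × 8.59 m = 286.19303 J.
33.317 has 5 significant figures; 8.59 has 3.
Division/multiplication keeps the fewest: 3 significant figures.
Rounded: 286 J.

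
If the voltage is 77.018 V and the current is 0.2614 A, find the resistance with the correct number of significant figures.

resistance = 77.018 V ÷ 0.2614 A = 294.636572303… Ω.
77.018 has 5 significant figures; 0.2614 has 4.
Division/multiplication keeps the fewest: 4 significant figures.
Rounded: 294.6 Ω.

294.6 Ω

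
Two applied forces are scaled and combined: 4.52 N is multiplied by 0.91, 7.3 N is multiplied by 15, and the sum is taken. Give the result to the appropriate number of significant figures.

4.52 × 0.91 = 4.1132 → 4.1 N (2 s.f., last digit at the 10^-1 place).
7.3 × 15 = 109.5 → 1.1 × 10² N (2 s.f., last digit at the 10^1 place).
Sum: 113.6132 N; keep the coarser place, 10^1.
Result: 1.1 × 10² N.

1.1 × 10² N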